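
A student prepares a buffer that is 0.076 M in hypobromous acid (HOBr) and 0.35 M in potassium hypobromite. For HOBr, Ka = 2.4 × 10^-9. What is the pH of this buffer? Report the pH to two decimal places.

pKa = −log(2.4 × 10^-9) = 8.620
Using pH = pKa + log([base]/[acid]) with [base]/[acid] = 0.35/0.076:
pH = 8.620 + (+0.663) = 9.28

pH = 9.28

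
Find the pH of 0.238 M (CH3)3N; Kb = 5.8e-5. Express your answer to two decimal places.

(CH3)3N + H2O ⇌ (CH3)3NH+ + OH-
From the ICE table, Kb = [OH-]²/(0.238 − [OH-]) = 5.8 × 10^-5.
Assume [OH-] ≪ 0.238: [OH-] ≈ √(5.8 × 10^-5 × 0.238) = 3.72 × 10^-3 M
pOH = −log(3.72 × 10^-3) = 2.43; pH = 14.00 − 2.43 = 11.57

pH = 11.57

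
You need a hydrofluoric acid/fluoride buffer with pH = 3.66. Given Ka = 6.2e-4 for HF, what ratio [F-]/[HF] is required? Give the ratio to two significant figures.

pKa = -log(6.2 × 10^-4) = 3.208
pH = pKa + log(r) ⇒ log(r) = 3.66 − 3.208 = +0.452
r = [F-]/[HF] = 10^(+0.452) = 2.83

ratio = 2.8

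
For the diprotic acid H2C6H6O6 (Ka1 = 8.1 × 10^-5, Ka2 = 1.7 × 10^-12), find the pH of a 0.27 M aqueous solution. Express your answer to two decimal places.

Since Ka1 ≫ Ka2, the first ionization dominates [H+].
Ka1 = x²/(0.27 − x) = 8.1 × 10^-5
x ≈ √(8.1 × 10^-5 × 0.27) = 4.68 × 10^-3 M
pH = −log(4.68 × 10^-3) = 2.33

pH = 2.33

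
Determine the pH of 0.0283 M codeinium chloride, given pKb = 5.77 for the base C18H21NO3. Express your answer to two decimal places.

pH = 4.89

C18H22NO3+ is the conjugate acid of the weak base C18H21NO3.
Kb = 10^(−5.77) = 1.70 × 10^-6
Ka = Kw/Kb = 1.0×10^-14 / 1.70 × 10^-6 = 5.88 × 10^-9
Let x = [H+] at equilibrium. Ka = x²/(0.0283 − x).
Neglecting x in the denominator: x = √(5.88 × 10^-9 × 0.0283) = 1.29 × 10^-5 M
Check: 0.046% ionized — well under 5%, approximation valid.
pH = −log[H+] = −log(1.29 × 10^-5) = 4.89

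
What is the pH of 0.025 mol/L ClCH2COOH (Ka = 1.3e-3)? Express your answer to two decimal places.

pH = 2.29

ClCH2COOH ⇌ ClCH2COO- + H+
From the ICE table, Ka = x²/(0.025 − x) = 1.3 × 10^-3.
Here C₀/Ka ≈ 19.2, so the small-x approximation fails. Use the quadratic:
x = [−0.0013 + √(0.0013² + 0.00013)]/2 = 5.09 × 10^-3 M
pH = −log[H+] = −log(5.09 × 10^-3) = 2.29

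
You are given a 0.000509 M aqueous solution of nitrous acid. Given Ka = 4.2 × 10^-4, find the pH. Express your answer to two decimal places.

pH = 3.53

HNO2 ⇌ NO2- + H+
From the ICE table, Ka = [H+]²/(0.000509 − [H+]) = 4.2 × 10^-4.
Here C₀/Ka ≈ 1.21, so the small-[H+] approximation fails. Use the quadratic:
[H+] = [−0.00042 + √(0.00042² + 8.55e-07)]/2 = 2.98 × 10^-4 M
pH = −log[H+] = −log(2.98 × 10^-4) = 3.53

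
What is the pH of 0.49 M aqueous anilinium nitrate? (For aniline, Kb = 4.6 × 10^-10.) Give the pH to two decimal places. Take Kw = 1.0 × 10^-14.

pH = 2.49

C6H5NH3+ is the conjugate acid of the weak base C6H5NH2.
Ka = Kw/Kb = 1.0×10^-14 / 4.6 × 10^-10 = 2.17 × 10^-5
From the ICE table, Ka = x²/(0.49 − x) = 2.17 × 10^-5.
Assume x ≪ 0.49: x ≈ √(2.17 × 10^-5 × 0.49) = 3.26 × 10^-3 M
pH = −log(3.26 × 10^-3) = 2.49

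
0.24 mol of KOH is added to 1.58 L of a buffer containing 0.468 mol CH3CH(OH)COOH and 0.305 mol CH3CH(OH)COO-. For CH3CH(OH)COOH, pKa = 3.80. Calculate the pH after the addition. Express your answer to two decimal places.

pH = 4.18

After neutralization: n(CH3CH(OH)COOH) = 0.228 mol, n(CH3CH(OH)COO-) = 0.545 mol.
pH = pKa + log(n_CH3CH(OH)COO-/n_CH3CH(OH)COOH) = 3.80 + log(0.545/0.228) = 3.80 + (+0.378)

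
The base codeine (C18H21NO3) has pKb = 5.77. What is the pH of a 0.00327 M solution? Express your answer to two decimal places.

pH = 9.87

C18H21NO3 + H2O ⇌ C18H22NO3+ + OH-
Kb = 10^(−5.77) = 1.70 × 10^-6
From the ICE table, Kb = x²/(0.00327 − x) = 1.70 × 10^-6.
Neglecting x in the denominator: x = √(1.70 × 10^-6 × 0.00327) = 7.46 × 10^-5 M
pOH = 4.13, so pH = 14.00 − pOH = 9.87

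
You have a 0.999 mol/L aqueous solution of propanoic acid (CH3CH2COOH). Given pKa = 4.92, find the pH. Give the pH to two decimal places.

CH3CH2COOH ⇌ CH3CH2COO- + H+
Ka = 10^(−4.92) = 1.20 × 10^-5
Ka = [H+]²/(0.999 − [H+]) = 1.20 × 10^-5
Neglecting [H+] in the denominator: [H+] = √(1.20 × 10^-5 × 0.999) = 3.46 × 10^-3 M
pH = −log(3.46 × 10^-3) = 2.46

pH = 2.46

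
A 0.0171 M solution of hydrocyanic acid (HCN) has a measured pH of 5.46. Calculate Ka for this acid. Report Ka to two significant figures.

[H+] = 10^(-5.46) = 3.47 × 10^-6 M
At equilibrium [HA] = 0.0171 − 3.47 × 10^-6 = 1.71 × 10^-2 M
Ka = [H+][A-]/[HA] = (3.47 × 10^-6)² / 1.71 × 10^-2 = 7.0 × 10^-10

Ka = 7.0 × 10^-10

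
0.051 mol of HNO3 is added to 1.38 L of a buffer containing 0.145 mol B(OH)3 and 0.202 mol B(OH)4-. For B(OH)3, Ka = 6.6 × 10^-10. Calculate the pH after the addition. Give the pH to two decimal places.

pH = 9.07

After neutralization: n(B(OH)3) = 0.196 mol, n(B(OH)4-) = 0.151 mol.
pKa = −log(6.6 × 10^-10) = 9.180
pH = pKa + log([A⁻]/[HA]) = 9.180 + log(0.151/0.196) = 9.180 -0.113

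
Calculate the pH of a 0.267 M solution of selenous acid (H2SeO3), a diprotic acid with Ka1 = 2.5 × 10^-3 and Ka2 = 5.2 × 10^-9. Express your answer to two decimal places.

pH = 1.61

Since Ka1 ≫ Ka2, the first ionization dominates [H+].
Ka1 = x²/(0.267 − x) = 2.5 × 10^-3
Solving the quadratic: x = (−Ka1 + √(Ka1² + 4·Ka1·C₀))/2 = 2.46 × 10^-2 M
pH = −log(2.46 × 10^-2) = 1.61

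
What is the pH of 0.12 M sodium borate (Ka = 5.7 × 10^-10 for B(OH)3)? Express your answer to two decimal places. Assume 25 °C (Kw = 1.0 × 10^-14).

pH = 11.16

B(OH)4- is the conjugate base of the weak acid B(OH)3.
Kb = Kw/Ka = 1.0×10^-14 / 5.7 × 10^-10 = 1.75 × 10^-5
From the ICE table, Kb = x²/(0.12 − x) = 1.75 × 10^-5.
Neglecting x in the denominator: x = √(1.75 × 10^-5 × 0.12) = 1.45 × 10^-3 M
Check: 1.2% ionized — well under 5%, approximation valid.
pOH = −log(1.45 × 10^-3) = 2.84; pH = 14.00 − 2.84 = 11.16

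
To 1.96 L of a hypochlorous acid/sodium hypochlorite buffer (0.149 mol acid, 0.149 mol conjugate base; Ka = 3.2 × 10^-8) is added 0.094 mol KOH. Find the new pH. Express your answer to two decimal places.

pH = 8.14

After neutralization: n(HOCl) = 0.055 mol, n(OCl-) = 0.243 mol.
pKa = −log(3.2 × 10^-8) = 7.495
pH = pKa + log([A⁻]/[HA]) = 7.495 + log(0.243/0.055) = 7.495 +0.645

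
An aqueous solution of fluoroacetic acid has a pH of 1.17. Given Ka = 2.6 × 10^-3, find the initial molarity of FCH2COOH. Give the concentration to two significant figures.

[H+] = 10^(-1.17) = 6.76 × 10^-2 M = x
Ka = x²/(C₀ − x) ⇒ C₀ = x + x²/Ka
C₀ = 6.76 × 10^-2 + (6.76 × 10^-2)²/(2.6 × 10^-3) = 1.83 M

C₀ = 1.8 M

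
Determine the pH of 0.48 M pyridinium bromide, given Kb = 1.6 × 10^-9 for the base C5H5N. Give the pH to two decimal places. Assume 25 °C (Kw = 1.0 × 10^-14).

pH = 2.76

C5H5NH+ is the conjugate acid of the weak base C5H5N.
Ka = Kw/Kb = 1.0×10^-14 / 1.6 × 10^-9 = 6.25 × 10^-6
Ka = [H+]²/(0.48 − [H+]) = 6.25 × 10^-6
Since Ka ≪ C₀, [H+] ≈ √(Ka·C₀) = 1.73 × 10^-3 M.
pH = −log(1.73 × 10^-3) = 2.76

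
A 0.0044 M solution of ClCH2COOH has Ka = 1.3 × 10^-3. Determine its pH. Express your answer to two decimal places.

ClCH2COOH ⇌ ClCH2COO- + H+
Let x = [H+] at equilibrium. Ka = x²/(0.0044 − x).
x is not negligible relative to C₀; solve x² + 0.0013·x − 5.72e-06 = 0.
x = (−Ka + √(Ka² + 4·Ka·C₀))/2 = 1.83 × 10^-3 M
pH = −log[H+] = −log(1.83 × 10^-3) = 2.74

pH = 2.74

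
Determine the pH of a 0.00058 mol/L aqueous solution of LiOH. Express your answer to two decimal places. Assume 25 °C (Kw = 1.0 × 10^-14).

LiOH is a strong base; [OH-] = 0.00058 M.
pOH = -log(0.00058) = 3.24
pH = 14.00 - 3.24 = 10.76

pH = 10.76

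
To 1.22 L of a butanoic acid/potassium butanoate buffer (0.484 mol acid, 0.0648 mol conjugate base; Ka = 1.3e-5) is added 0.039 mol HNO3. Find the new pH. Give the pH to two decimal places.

Added H+ converts CH3(CH2)2COO- to CH3(CH2)2COOH: CH3(CH2)2COOH → 0.523 mol, CH3(CH2)2COO- → 0.0258 mol.
pKa = −log(1.3 × 10^-5) = 4.886
pH = pKa + log(n_CH3(CH2)2COO-/n_CH3(CH2)2COOH) = 4.886 + log(0.0258/0.523) = 4.886 + (-1.307)

pH = 3.58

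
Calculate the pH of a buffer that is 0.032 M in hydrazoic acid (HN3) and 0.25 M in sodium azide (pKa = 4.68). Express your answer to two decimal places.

Henderson–Hasselbalch: pH = pKa + log([N3-]/[HN3]) = 4.68 + log(0.25/0.032)
pH = 4.68 + (+0.893) = 5.57

pH = 5.57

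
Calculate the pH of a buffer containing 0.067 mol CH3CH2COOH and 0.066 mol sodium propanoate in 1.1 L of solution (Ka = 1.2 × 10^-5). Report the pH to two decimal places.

pKa = −log(1.2 × 10^-5) = 4.921
Using pH = pKa + log([base]/[acid]) with [base]/[acid] = 0.066/0.067:
pH = 4.921 + (-0.007) = 4.91

pH = 4.91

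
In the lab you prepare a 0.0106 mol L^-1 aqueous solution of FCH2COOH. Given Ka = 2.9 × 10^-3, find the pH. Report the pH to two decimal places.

pH = 2.37

FCH2COOH ⇌ FCH2COO- + H+
From the ICE table, Ka = [H+]²/(0.0106 − [H+]) = 2.9 × 10^-3.
[H+] is not negligible relative to C₀; solve [H+]² + 0.0029·[H+] − 3.07e-05 = 0.
[H+] = (−Ka + √(Ka² + 4·Ka·C₀))/2 = 4.28 × 10^-3 M
pH = −log(4.28 × 10^-3) = 2.37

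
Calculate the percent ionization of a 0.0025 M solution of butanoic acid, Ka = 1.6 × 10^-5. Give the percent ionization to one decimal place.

7.7%

CH3(CH2)2COOH ⇌ CH3(CH2)2COO- + H+; let x = [H+] at equilibrium.
Ka = x²/(C₀ − x); solving the quadratic gives x = 1.92 × 10^-4 M.
Fraction ionized = 1.92 × 10^-4 / 0.0025 = 0.0768 → 7.7%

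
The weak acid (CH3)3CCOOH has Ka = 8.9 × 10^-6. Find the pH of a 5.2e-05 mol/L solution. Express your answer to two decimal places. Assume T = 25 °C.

(CH3)3CCOOH ⇌ (CH3)3CCOO- + H+
From the ICE table, Ka = [H+]²/(5.2e-05 − [H+]) = 8.9 × 10^-6.
Here C₀/Ka ≈ 5.84, so the small-[H+] approximation fails. Use the quadratic:
[H+] = [−8.9e-06 + √(8.9e-06² + 1.85e-09)]/2 = 1.75 × 10^-5 M
pH = −log(1.75 × 10^-5) = 4.76

pH = 4.76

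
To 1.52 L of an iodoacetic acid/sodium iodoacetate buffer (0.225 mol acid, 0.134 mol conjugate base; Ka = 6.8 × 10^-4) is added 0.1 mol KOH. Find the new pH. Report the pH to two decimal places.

pH = 3.44

OH- converts ICH2COOH to ICH2COO-: ICH2COOH → 0.125 mol, ICH2COO- → 0.234 mol.
pKa = −log(6.8 × 10^-4) = 3.167
pH = pKa + log([A⁻]/[HA]) = 3.167 + log(0.234/0.125) = 3.167 +0.272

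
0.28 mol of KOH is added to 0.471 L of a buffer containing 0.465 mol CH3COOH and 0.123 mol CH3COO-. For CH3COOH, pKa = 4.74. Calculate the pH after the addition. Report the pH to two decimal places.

After neutralization: n(CH3COOH) = 0.185 mol, n(CH3COO-) = 0.403 mol.
pH = pKa + log(n_CH3COO-/n_CH3COOH) = 4.74 + log(0.403/0.185) = 4.74 + (+0.338)

pH = 5.08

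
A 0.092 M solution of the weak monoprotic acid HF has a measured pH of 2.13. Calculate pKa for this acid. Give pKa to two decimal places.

[H+] = 10^(-2.13) = 7.41 × 10^-3 M
At equilibrium [HA] = 0.092 − 7.41 × 10^-3 = 8.46 × 10^-2 M
Ka = [H+][A-]/[HA] = (7.41 × 10^-3)² / 8.46 × 10^-2 = 6.49 × 10^-4
pKa = -log(6.49 × 10^-4) = 3.19

pKa = 3.19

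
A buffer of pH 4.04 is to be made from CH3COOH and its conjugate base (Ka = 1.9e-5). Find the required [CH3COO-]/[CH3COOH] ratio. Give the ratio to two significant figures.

pKa = -log(1.9 × 10^-5) = 4.721
pH = pKa + log(r) ⇒ log(r) = 4.04 − 4.721 = -0.681
r = [CH3COO-]/[CH3COOH] = 10^(-0.681) = 0.208

ratio = 0.21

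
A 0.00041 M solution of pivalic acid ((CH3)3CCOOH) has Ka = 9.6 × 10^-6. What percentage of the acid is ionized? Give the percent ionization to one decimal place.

14.2%

(CH3)3CCOOH ⇌ (CH3)3CCOO- + H+; let x = [H+] at equilibrium.
Ka = x²/(C₀ − x); solving the quadratic gives x = 5.81 × 10^-5 M.
% ionization = x/C₀ × 100% = 5.81 × 10^-5/0.00041 × 100% = 14.2%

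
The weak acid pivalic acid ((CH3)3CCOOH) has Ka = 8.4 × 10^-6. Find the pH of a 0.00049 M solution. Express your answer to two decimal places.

(CH3)3CCOOH ⇌ (CH3)3CCOO- + H+
Ka = [H+]²/(0.00049 − [H+]) = 8.4 × 10^-6
[H+] is not negligible relative to C₀; solve [H+]² + 8.4e-06·[H+] − 4.12e-09 = 0.
[H+] = (−Ka + √(Ka² + 4·Ka·C₀))/2 = 6.01 × 10^-5 M
pH = −log(6.01 × 10^-5) = 4.22

pH = 4.22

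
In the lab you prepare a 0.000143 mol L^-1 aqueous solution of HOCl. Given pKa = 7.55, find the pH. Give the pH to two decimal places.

pH = 5.70

HOCl ⇌ OCl- + H+
Ka = 10^(−7.55) = 2.82 × 10^-8
From the ICE table, Ka = [H+]²/(0.000143 − [H+]) = 2.82 × 10^-8.
Neglecting [H+] in the denominator: [H+] = √(2.82 × 10^-8 × 0.000143) = 2.01 × 10^-6 M
([H+]/C₀ = 1.4% < 5%, so the approximation holds.)
pH = −log[H+] = −log(2.01 × 10^-6) = 5.70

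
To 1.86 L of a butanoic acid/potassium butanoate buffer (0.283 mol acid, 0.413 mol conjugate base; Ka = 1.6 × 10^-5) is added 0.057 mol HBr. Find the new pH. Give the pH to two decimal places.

pH = 4.82

After neutralization: n(CH3(CH2)2COOH) = 0.34 mol, n(CH3(CH2)2COO-) = 0.356 mol.
pKa = −log(1.6 × 10^-5) = 4.796
pH = pKa + log([A⁻]/[HA]) = 4.796 + log(0.356/0.34) = 4.796 +0.020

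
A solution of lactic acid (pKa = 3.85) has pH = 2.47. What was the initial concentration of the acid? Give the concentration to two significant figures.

[H+] = 10^(-2.47) = 3.39 × 10^-3 M = x
Ka = 10^(−3.85) = 1.41 × 10^-4
Ka = x²/(C₀ − x) ⇒ C₀ = x + x²/Ka
C₀ = 3.39 × 10^-3 + (3.39 × 10^-3)²/(1.41 × 10^-4) = 8.49 × 10^-2 M

C₀ = 8.5 × 10^-2 M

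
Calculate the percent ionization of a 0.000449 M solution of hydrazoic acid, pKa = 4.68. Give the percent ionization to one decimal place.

HN3 ⇌ N3- + H+; let x = [H+] at equilibrium.
Ka = 10^(−4.68) = 2.09 × 10^-5
Ka = x²/(C₀ − x); solving the quadratic gives x = 8.70 × 10^-5 M.
Fraction ionized = 8.70 × 10^-5 / 0.000449 = 0.1938 → 19.4%

19.4%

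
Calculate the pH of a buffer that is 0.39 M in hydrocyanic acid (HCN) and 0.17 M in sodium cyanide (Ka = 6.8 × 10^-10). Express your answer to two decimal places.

pH = 8.81

pKa = −log(6.8 × 10^-10) = 9.167
Using pH = pKa + log([base]/[acid]) with [base]/[acid] = 0.17/0.39:
pH = 9.167 + (-0.361) = 8.81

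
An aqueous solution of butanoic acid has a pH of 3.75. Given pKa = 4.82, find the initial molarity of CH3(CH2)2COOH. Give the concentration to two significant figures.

[H+] = 10^(-3.75) = 1.78 × 10^-4 M = x
Ka = 10^(−4.82) = 1.51 × 10^-5
Ka = x²/(C₀ − x) ⇒ C₀ = x + x²/Ka
C₀ = 1.78 × 10^-4 + (1.78 × 10^-4)²/(1.51 × 10^-5) = 2.28 × 10^-3 M

C₀ = 2.3 × 10^-3 M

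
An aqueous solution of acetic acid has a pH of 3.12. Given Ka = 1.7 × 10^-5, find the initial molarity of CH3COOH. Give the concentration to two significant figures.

C₀ = 3.5 × 10^-2 M

[H+] = 10^(-3.12) = 7.59 × 10^-4 M = x
Ka = x²/(C₀ − x) ⇒ C₀ = x + x²/Ka
C₀ = 7.59 × 10^-4 + (7.59 × 10^-4)²/(1.7 × 10^-5) = 3.46 × 10^-2 M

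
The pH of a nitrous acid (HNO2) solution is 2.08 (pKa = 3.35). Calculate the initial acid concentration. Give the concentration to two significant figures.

C₀ = 1.6 × 10^-1 M

[H+] = 10^(-2.08) = 8.32 × 10^-3 M = x
Ka = 10^(−3.35) = 4.47 × 10^-4
Ka = x²/(C₀ − x) ⇒ C₀ = x + x²/Ka
C₀ = 8.32 × 10^-3 + (8.32 × 10^-3)²/(4.47 × 10^-4) = 1.63 × 10^-1 M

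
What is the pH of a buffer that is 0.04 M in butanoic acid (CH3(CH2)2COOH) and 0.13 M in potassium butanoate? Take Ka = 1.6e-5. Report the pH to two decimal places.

pH = 5.31

pKa = −log(1.6 × 10^-5) = 4.796
pH = pKa + log([A⁻]/[HA]) = 4.796 + log(0.13/0.04)
pH = 4.796 + (+0.512) = 5.31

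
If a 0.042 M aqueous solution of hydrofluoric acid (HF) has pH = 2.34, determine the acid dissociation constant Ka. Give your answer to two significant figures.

Ka = 5.6 × 10^-4

[H+] = 10^(-2.34) = 4.57 × 10^-3 M
At equilibrium [HA] = 0.042 − 4.57 × 10^-3 = 3.74 × 10^-2 M
Ka = [H+][A-]/[HA] = (4.57 × 10^-3)² / 3.74 × 10^-2 = 5.6 × 10^-4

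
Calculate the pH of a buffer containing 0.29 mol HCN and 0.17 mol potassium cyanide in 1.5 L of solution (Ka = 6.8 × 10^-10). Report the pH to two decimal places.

pH = 8.94

pKa = −log(6.8 × 10^-10) = 9.167
Henderson–Hasselbalch: pH = pKa + log([CN-]/[HCN]) = 9.167 + log(0.17/0.29)
pH = 9.167 + (-0.232) = 8.94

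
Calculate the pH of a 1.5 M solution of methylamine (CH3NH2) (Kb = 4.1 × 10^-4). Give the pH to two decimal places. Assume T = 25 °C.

pH = 12.39

CH3NH2 + H2O ⇌ CH3NH3+ + OH-
Kb = [OH-]²/(1.5 − [OH-]) = 4.1 × 10^-4
Since Kb ≪ C₀, [OH-] ≈ √(Kb·C₀) = 2.48 × 10^-2 M.
pOH = −log(2.48 × 10^-2) = 1.61; pH = 14.00 − 1.61 = 12.39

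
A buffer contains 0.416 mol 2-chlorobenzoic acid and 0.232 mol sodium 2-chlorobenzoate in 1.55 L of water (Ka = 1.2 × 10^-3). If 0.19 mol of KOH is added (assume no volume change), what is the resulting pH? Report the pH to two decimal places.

pH = 3.19

After neutralization: n(ClC6H4COOH) = 0.226 mol, n(ClC6H4COO-) = 0.422 mol.
pKa = −log(1.2 × 10^-3) = 2.921
Henderson–Hasselbalch with mole ratio 0.422/0.226: pH = 2.921 + (+0.271)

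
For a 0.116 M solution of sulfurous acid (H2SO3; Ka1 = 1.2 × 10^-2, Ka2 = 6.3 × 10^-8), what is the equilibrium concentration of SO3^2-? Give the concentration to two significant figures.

6.3 × 10^-8 M

First ionization gives [H+] ≈ [HSO3-] = 3.18 × 10^-2 M.
Second step: Ka2 = [H+][SO3^2-]/[HSO3-] ≈ [SO3^2-] (since [H+] ≈ [HSO3-]).
So [SO3^2-] ≈ Ka2.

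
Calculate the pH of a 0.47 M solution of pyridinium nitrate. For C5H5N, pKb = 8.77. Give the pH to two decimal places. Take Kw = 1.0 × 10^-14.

C5H5NH+ is the conjugate acid of the weak base C5H5N.
Kb = 10^(−8.77) = 1.70 × 10^-9
Ka = Kw/Kb = 1.0×10^-14 / 1.70 × 10^-9 = 5.88 × 10^-6
Ka = x²/(0.47 − x) = 5.88 × 10^-6
Neglecting x in the denominator: x = √(5.88 × 10^-6 × 0.47) = 1.66 × 10^-3 M
(x/C₀ = 0.35% < 5%, so the approximation holds.)
pH = −log[H+] = −log(1.66 × 10^-3) = 2.78

pH = 2.78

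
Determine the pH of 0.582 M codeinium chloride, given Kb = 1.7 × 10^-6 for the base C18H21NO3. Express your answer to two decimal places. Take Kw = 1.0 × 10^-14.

pH = 4.23

C18H22NO3+ is the conjugate acid of the weak base C18H21NO3.
Ka = Kw/Kb = 1.0×10^-14 / 1.7 × 10^-6 = 5.88 × 10^-9
Ka = x²/(0.582 − x) = 5.88 × 10^-9
Assume x ≪ 0.582: x ≈ √(5.88 × 10^-9 × 0.582) = 5.85 × 10^-5 M
(x/C₀ = 0.01% < 5%, so the approximation holds.)
pH = −log[H+] = −log(5.85 × 10^-5) = 4.23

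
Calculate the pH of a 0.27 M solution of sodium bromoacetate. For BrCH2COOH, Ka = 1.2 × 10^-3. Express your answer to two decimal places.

BrCH2COO- is the conjugate base of the weak acid BrCH2COOH.
Kb = Kw/Ka = 1.0×10^-14 / 1.2 × 10^-3 = 8.33 × 10^-12
From the ICE table, Kb = [OH-]²/(0.27 − [OH-]) = 8.33 × 10^-12.
Since Kb ≪ C₀, [OH-] ≈ √(Kb·C₀) = 1.50 × 10^-6 M.
pOH = −log(1.50 × 10^-6) = 5.82; pH = 14.00 − 5.82 = 8.18

pH = 8.18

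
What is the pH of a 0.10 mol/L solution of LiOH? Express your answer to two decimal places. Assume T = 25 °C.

LiOH is a strong base; [OH-] = 0.1 M.
pOH = -log(0.1) = 1.00
pH = 14.00 - 1.00 = 13.00

pH = 13.00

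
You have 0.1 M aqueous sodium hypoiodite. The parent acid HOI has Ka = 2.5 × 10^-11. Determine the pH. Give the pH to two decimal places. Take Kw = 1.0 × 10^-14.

OI- is the conjugate base of the weak acid HOI.
Kb = Kw/Ka = 1.0×10^-14 / 2.5 × 10^-11 = 4.00 × 10^-4
Kb = x²/(0.1 − x) = 4.00 × 10^-4
x is not negligible relative to C₀; solve x² + 0.0004·x − 4e-05 = 0.
x = [−0.0004 + √(0.0004² + 0.00016)]/2 = 6.13 × 10^-3 M
pOH = 2.21, so pH = 14.00 − pOH = 11.79

pH = 11.79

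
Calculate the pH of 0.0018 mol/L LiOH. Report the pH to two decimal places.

LiOH is a strong base; [OH-] = 0.0018 M.
pOH = -log(0.0018) = 2.74
pH = 14.00 - 2.74 = 11.26

pH = 11.26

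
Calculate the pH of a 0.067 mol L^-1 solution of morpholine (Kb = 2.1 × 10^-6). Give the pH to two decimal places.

C4H8ONH + H2O ⇌ C4H8ONH2+ + OH-
Kb = [OH-]²/(0.067 − [OH-]) = 2.1 × 10^-6
Since Kb ≪ C₀, [OH-] ≈ √(Kb·C₀) = 3.75 × 10^-4 M.
pOH = −log(3.75 × 10^-4) = 3.43; pH = 14.00 − 3.43 = 10.57

pH = 10.57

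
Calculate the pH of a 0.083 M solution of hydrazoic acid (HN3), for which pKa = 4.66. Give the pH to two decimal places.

HN3 ⇌ N3- + H+
Ka = 10^(−4.66) = 2.19 × 10^-5
From the ICE table, Ka = x²/(0.083 − x) = 2.19 × 10^-5.
Assume x ≪ 0.083: x ≈ √(2.19 × 10^-5 × 0.083) = 1.35 × 10^-3 M
(x/C₀ = 1.6% < 5%, so the approximation holds.)
pH = −log(1.35 × 10^-3) = 2.87

pH = 2.87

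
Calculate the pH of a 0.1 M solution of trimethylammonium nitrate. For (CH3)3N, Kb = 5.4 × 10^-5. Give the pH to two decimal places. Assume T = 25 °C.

pH = 5.37

(CH3)3NH+ is the conjugate acid of the weak base (CH3)3N.
Ka = Kw/Kb = 1.0×10^-14 / 5.4 × 10^-5 = 1.85 × 10^-10
From the ICE table, Ka = [H+]²/(0.1 − [H+]) = 1.85 × 10^-10.
Neglecting [H+] in the denominator: [H+] = √(1.85 × 10^-10 × 0.1) = 4.30 × 10^-6 M
pH = −log(4.30 × 10^-6) = 5.37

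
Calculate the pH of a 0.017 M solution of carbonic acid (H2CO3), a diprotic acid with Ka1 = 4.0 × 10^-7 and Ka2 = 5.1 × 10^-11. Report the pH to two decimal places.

pH = 4.08

Ka1 ≫ Ka2, so treat the first dissociation as the only significant source of H+.
Ka1 = x²/(0.017 − x) = 4.0 × 10^-7
x ≈ √(4.0 × 10^-7 × 0.017) = 8.25 × 10^-5 M
pH = −log(8.25 × 10^-5) = 4.08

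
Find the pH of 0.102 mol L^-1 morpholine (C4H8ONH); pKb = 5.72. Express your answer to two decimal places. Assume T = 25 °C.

C4H8ONH + H2O ⇌ C4H8ONH2+ + OH-
Kb = 10^(−5.72) = 1.91 × 10^-6
Let x = [OH-] at equilibrium. Kb = x²/(0.102 − x).
Assume x ≪ 0.102: x ≈ √(1.91 × 10^-6 × 0.102) = 4.41 × 10^-4 M
(x/C₀ = 0.43% < 5%, so the approximation holds.)
pOH = −log(4.41 × 10^-4) = 3.36; pH = 14.00 − 3.36 = 10.64

pH = 10.64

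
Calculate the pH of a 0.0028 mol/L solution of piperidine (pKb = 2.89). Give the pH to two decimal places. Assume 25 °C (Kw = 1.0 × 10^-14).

C5H10NH + H2O ⇌ C5H10NH2+ + OH-
Kb = 10^(−2.89) = 1.29 × 10^-3
From the ICE table, Kb = x²/(0.0028 − x) = 1.29 × 10^-3.
x is not negligible relative to C₀; solve x² + 0.00129·x − 3.61e-06 = 0.
x = (−Kb + √(Kb² + 4·Kb·C₀))/2 = 1.36 × 10^-3 M
pOH = 2.87, so pH = 14.00 − pOH = 11.13

pH = 11.13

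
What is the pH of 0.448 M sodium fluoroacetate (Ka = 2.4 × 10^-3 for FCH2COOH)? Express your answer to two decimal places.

FCH2COO- is the conjugate base of the weak acid FCH2COOH.
Kb = Kw/Ka = 1.0×10^-14 / 2.4 × 10^-3 = 4.17 × 10^-12
From the ICE table, Kb = [OH-]²/(0.448 − [OH-]) = 4.17 × 10^-12.
Since Kb ≪ C₀, [OH-] ≈ √(Kb·C₀) = 1.37 × 10^-6 M.
pOH = 5.86, so pH = 14.00 − pOH = 8.14

pH = 8.14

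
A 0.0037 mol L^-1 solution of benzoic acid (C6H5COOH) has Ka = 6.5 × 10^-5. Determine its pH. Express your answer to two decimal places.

pH = 3.34

C6H5COOH ⇌ C6H5COO- + H+
From the ICE table, Ka = x²/(0.0037 − x) = 6.5 × 10^-5.
The 5% rule fails; solving x² + Ka·x − Ka·C₀ = 0 exactly:
x = [−6.5e-05 + √(6.5e-05² + 9.62e-07)]/2 = 4.59 × 10^-4 M
pH = −log(4.59 × 10^-4) = 3.34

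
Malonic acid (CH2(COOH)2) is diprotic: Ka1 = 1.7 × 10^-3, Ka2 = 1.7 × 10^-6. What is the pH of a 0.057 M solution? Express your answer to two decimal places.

pH = 2.04

Ka1 ≫ Ka2, so treat the first dissociation as the only significant source of H+.
Ka1 = x²/(0.057 − x) = 1.7 × 10^-3
Solving the quadratic: x = (−Ka1 + √(Ka1² + 4·Ka1·C₀))/2 = 9.03 × 10^-3 M
pH = −log(9.03 × 10^-3) = 2.04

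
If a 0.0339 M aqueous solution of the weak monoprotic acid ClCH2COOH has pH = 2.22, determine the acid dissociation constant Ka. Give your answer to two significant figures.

Ka = 1.3 × 10^-3

[H+] = 10^(-2.22) = 6.03 × 10^-3 M
At equilibrium [HA] = 0.0339 − 6.03 × 10^-3 = 2.79 × 10^-2 M
Ka = [H+][A-]/[HA] = (6.03 × 10^-3)² / 2.79 × 10^-2 = 1.3 × 10^-3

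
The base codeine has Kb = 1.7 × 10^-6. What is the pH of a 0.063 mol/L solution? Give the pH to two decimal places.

C18H21NO3 + H2O ⇌ C18H22NO3+ + OH-
Kb = [OH-]²/(0.063 − [OH-]) = 1.7 × 10^-6
Neglecting [OH-] in the denominator: [OH-] = √(1.7 × 10^-6 × 0.063) = 3.27 × 10^-4 M
([OH-]/C₀ = 0.52% < 5%, so the approximation holds.)
pOH = −log(3.27 × 10^-4) = 3.49; pH = 14.00 − 3.49 = 10.51

pH = 10.51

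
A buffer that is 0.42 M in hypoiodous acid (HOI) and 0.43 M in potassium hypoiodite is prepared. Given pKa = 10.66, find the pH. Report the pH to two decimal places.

Henderson–Hasselbalch: pH = pKa + log([OI-]/[HOI]) = 10.66 + log(0.43/0.42)
pH = 10.66 + (+0.010) = 10.67

pH = 10.67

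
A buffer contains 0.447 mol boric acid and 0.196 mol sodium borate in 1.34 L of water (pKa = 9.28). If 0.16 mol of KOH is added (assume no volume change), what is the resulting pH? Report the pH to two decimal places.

OH- converts B(OH)3 to B(OH)4-: B(OH)3 → 0.287 mol, B(OH)4- → 0.356 mol.
Henderson–Hasselbalch with mole ratio 0.356/0.287: pH = 9.28 + (+0.094)

pH = 9.37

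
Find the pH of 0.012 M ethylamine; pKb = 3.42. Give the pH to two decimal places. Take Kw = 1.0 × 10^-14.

C2H5NH2 + H2O ⇌ C2H5NH3+ + OH-
Kb = 10^(−3.42) = 3.80 × 10^-4
Kb = [OH-]²/(0.012 − [OH-]) = 3.80 × 10^-4
[OH-] is not negligible relative to C₀; solve [OH-]² + 0.00038·[OH-] − 4.56e-06 = 0.
[OH-] = [−0.00038 + √(0.00038² + 1.82e-05)]/2 = 1.95 × 10^-3 M
pOH = −log(1.95 × 10^-3) = 2.71; pH = 14.00 − 2.71 = 11.29

pH = 11.29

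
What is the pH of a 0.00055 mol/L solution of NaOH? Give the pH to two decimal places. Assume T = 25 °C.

pH = 10.74

NaOH is a strong base; [OH-] = 0.00055 M.
pOH = -log(0.00055) = 3.26
pH = 14.00 - 3.26 = 10.74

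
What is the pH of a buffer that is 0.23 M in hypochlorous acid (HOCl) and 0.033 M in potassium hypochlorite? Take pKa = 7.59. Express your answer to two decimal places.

Using pH = pKa + log([base]/[acid]) with [base]/[acid] = 0.033/0.23:
pH = 7.59 + (-0.843) = 6.75

pH = 6.75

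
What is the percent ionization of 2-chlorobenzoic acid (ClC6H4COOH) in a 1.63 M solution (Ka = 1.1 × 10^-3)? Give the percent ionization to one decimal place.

2.6%

ClC6H4COOH ⇌ ClC6H4COO- + H+; let x = [H+] at equilibrium.
x ≈ √(Ka·C₀) = √(1.1 × 10^-3 × 1.63) = 4.23 × 10^-2 M
% ionization = x/C₀ × 100% = 4.23 × 10^-2/1.63 × 100% = 2.6%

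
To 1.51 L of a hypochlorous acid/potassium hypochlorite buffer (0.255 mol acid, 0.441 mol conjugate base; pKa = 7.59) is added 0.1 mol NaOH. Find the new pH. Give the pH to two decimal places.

After neutralization: n(HOCl) = 0.155 mol, n(OCl-) = 0.541 mol.
Henderson–Hasselbalch with mole ratio 0.541/0.155: pH = 7.59 + (+0.543)

pH = 8.13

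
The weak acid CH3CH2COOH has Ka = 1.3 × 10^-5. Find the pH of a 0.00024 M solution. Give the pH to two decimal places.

CH3CH2COOH ⇌ CH3CH2COO- + H+
From the ICE table, Ka = x²/(0.00024 − x) = 1.3 × 10^-5.
Here C₀/Ka ≈ 18.5, so the small-x approximation fails. Use the quadratic:
x = (−Ka + √(Ka² + 4·Ka·C₀))/2 = 4.97 × 10^-5 M
pH = −log[H+] = −log(4.97 × 10^-5) = 4.30

pH = 4.30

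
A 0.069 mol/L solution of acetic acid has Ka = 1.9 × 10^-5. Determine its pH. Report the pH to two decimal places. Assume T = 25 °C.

pH = 2.94

CH3COOH ⇌ CH3COO- + H+
From the ICE table, Ka = x²/(0.069 − x) = 1.9 × 10^-5.
Neglecting x in the denominator: x = √(1.9 × 10^-5 × 0.069) = 1.14 × 10^-3 M
pH = −log[H+] = −log(1.14 × 10^-3) = 2.94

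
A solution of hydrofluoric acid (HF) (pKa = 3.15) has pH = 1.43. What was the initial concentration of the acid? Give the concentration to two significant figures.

[H+] = 10^(-1.43) = 3.72 × 10^-2 M = x
Ka = 10^(−3.15) = 7.08 × 10^-4
Ka = x²/(C₀ − x) ⇒ C₀ = x + x²/Ka
C₀ = 3.72 × 10^-2 + (3.72 × 10^-2)²/(7.08 × 10^-4) = 1.99 M

C₀ = 2.0 M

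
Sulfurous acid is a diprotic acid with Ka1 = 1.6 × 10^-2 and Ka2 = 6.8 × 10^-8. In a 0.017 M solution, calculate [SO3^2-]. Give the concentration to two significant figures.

6.8 × 10^-8 M

First ionization gives [H+] ≈ [HSO3-] = 1.03 × 10^-2 M.
Second step: Ka2 = [H+][SO3^2-]/[HSO3-] ≈ [SO3^2-] (since [H+] ≈ [HSO3-]).
So [SO3^2-] ≈ Ka2.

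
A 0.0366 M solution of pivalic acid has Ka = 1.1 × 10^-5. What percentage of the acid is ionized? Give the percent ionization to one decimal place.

1.7%

(CH3)3CCOOH ⇌ (CH3)3CCOO- + H+; let x = [H+] at equilibrium.
x ≈ √(Ka·C₀) = √(1.1 × 10^-5 × 0.0366) = 6.35 × 10^-4 M
% ionization = x/C₀ × 100% = 6.35 × 10^-4/0.0366 × 100% = 1.7%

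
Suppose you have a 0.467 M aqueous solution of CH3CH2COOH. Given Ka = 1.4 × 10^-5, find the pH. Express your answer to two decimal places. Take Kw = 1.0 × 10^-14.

pH = 2.59

CH3CH2COOH ⇌ CH3CH2COO- + H+
From the ICE table, Ka = x²/(0.467 − x) = 1.4 × 10^-5.
Assume x ≪ 0.467: x ≈ √(1.4 × 10^-5 × 0.467) = 2.56 × 10^-3 M
(x/C₀ = 0.55% < 5%, so the approximation holds.)
pH = −log[H+] = −log(2.56 × 10^-3) = 2.59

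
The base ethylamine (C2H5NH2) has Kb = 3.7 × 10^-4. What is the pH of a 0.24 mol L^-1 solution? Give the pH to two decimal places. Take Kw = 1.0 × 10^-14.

pH = 11.97

C2H5NH2 + H2O ⇌ C2H5NH3+ + OH-
From the ICE table, Kb = [OH-]²/(0.24 − [OH-]) = 3.7 × 10^-4.
Assume [OH-] ≪ 0.24: [OH-] ≈ √(3.7 × 10^-4 × 0.24) = 9.42 × 10^-3 M
Check: 3.9% ionized — well under 5%, approximation valid.
pOH = 2.03, so pH = 14.00 − pOH = 11.97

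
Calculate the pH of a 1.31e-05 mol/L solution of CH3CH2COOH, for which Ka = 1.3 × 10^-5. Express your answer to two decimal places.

CH3CH2COOH ⇌ CH3CH2COO- + H+
From the ICE table, Ka = [H+]²/(1.31e-05 − [H+]) = 1.3 × 10^-5.
The 5% rule fails; solving [H+]² + Ka·[H+] − Ka·C₀ = 0 exactly:
[H+] = (−Ka + √(Ka² + 4·Ka·C₀))/2 = 8.08 × 10^-6 M
pH = −log(8.08 × 10^-6) = 5.09

pH = 5.09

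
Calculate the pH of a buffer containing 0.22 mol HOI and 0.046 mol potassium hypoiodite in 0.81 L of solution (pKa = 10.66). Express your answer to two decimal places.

pH = 9.98

Henderson–Hasselbalch: pH = pKa + log([OI-]/[HOI]) = 10.66 + log(0.046/0.22)
pH = 10.66 + (-0.680) = 9.98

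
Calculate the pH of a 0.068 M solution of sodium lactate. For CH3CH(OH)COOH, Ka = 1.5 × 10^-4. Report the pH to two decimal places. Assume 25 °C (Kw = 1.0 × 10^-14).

pH = 8.33

CH3CH(OH)COO- is the conjugate base of the weak acid CH3CH(OH)COOH.
Kb = Kw/Ka = 1.0×10^-14 / 1.5 × 10^-4 = 6.67 × 10^-11
Kb = [OH-]²/(0.068 − [OH-]) = 6.67 × 10^-11
Since Kb ≪ C₀, [OH-] ≈ √(Kb·C₀) = 2.13 × 10^-6 M.
pOH = 5.67, so pH = 14.00 − pOH = 8.33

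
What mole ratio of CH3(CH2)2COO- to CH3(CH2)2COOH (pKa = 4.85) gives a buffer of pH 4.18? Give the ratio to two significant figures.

pH = pKa + log(r) ⇒ log(r) = 4.18 − 4.85 = -0.67
r = [CH3(CH2)2COO-]/[CH3(CH2)2COOH] = 10^(-0.67) = 0.214

ratio = 0.21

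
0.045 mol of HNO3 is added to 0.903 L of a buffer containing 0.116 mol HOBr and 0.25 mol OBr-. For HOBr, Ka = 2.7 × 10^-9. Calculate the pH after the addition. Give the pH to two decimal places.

pH = 8.67

After neutralization: n(HOBr) = 0.161 mol, n(OBr-) = 0.205 mol.
pKa = −log(2.7 × 10^-9) = 8.569
pH = pKa + log([A⁻]/[HA]) = 8.569 + log(0.205/0.161) = 8.569 +0.105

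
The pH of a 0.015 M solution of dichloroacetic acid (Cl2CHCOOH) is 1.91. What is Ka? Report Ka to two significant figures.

[H+] = 10^(-1.91) = 1.23 × 10^-2 M
At equilibrium [HA] = 0.015 − 1.23 × 10^-2 = 2.70 × 10^-3 M
Ka = [H+][A-]/[HA] = (1.23 × 10^-2)² / 2.70 × 10^-3 = 5.6 × 10^-2

Ka = 5.6 × 10^-2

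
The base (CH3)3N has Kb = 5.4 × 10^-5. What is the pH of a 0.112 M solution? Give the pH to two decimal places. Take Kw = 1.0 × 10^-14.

pH = 11.39

(CH3)3N + H2O ⇌ (CH3)3NH+ + OH-
From the ICE table, Kb = [OH-]²/(0.112 − [OH-]) = 5.4 × 10^-5.
Assume [OH-] ≪ 0.112: [OH-] ≈ √(5.4 × 10^-5 × 0.112) = 2.46 × 10^-3 M
Check: 2.2% ionized — well under 5%, approximation valid.
pOH = −log(2.46 × 10^-3) = 2.61; pH = 14.00 − 2.61 = 11.39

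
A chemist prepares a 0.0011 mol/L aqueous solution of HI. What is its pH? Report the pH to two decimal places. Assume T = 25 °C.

pH = 2.96

HI is a strong acid and dissociates completely, so [H+] = 0.0011 M.
pH = -log(0.0011) = 2.96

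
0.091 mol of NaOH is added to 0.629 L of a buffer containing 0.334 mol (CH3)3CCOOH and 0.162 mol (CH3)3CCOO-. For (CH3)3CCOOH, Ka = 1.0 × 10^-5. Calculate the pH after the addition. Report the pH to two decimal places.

OH- converts (CH3)3CCOOH to (CH3)3CCOO-: (CH3)3CCOOH → 0.243 mol, (CH3)3CCOO- → 0.253 mol.
pKa = −log(1.0 × 10^-5) = 5.000
pH = pKa + log(n_(CH3)3CCOO-/n_(CH3)3CCOOH) = 5.000 + log(0.253/0.243) = 5.000 + (+0.018)

pH = 5.02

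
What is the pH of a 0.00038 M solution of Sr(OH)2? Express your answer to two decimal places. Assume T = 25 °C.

pH = 10.88

Sr(OH)2 is a strong base (each formula unit releases 2 OH-); [OH-] = 0.00076 M.
pOH = -log(0.00076) = 3.12
pH = 14.00 - 3.12 = 10.88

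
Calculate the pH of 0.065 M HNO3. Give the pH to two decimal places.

pH = 1.19

HNO3 is a strong acid and dissociates completely, so [H+] = 0.065 M.
pH = -log(0.065) = 1.19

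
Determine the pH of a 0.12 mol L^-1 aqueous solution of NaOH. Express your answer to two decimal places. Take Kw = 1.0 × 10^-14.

NaOH is a strong base; [OH-] = 0.12 M.
pOH = -log(0.12) = 0.92
pH = 14.00 - 0.92 = 13.08

pH = 13.08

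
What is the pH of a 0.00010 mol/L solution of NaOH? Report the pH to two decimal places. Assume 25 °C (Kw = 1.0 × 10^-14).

pH = 10.00

NaOH is a strong base; [OH-] = 0.0001 M.
pOH = -log(0.0001) = 4.00
pH = 14.00 - 4.00 = 10.00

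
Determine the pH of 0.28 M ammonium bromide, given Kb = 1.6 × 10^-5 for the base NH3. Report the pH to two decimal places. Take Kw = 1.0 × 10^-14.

pH = 4.88

NH4+ is the conjugate acid of the weak base NH3.
Ka = Kw/Kb = 1.0×10^-14 / 1.6 × 10^-5 = 6.25 × 10^-10
From the ICE table, Ka = [H+]²/(0.28 − [H+]) = 6.25 × 10^-10.
Assume [H+] ≪ 0.28: [H+] ≈ √(6.25 × 10^-10 × 0.28) = 1.32 × 10^-5 M
Check: 0.0047% ionized — well under 5%, approximation valid.
pH = −log[H+] = −log(1.32 × 10^-5) = 4.88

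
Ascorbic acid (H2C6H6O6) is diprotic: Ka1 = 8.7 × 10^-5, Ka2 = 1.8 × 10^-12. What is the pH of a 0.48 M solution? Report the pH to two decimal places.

Ka1 ≫ Ka2, so treat the first dissociation as the only significant source of H+.
Ka1 = x²/(0.48 − x) = 8.7 × 10^-5
x ≈ √(8.7 × 10^-5 × 0.48) = 6.46 × 10^-3 M
pH = −log(6.46 × 10^-3) = 2.19

pH = 2.19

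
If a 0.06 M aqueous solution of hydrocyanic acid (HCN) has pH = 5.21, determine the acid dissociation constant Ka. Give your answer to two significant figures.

Ka = 6.3 × 10^-10

[H+] = 10^(-5.21) = 6.17 × 10^-6 M
At equilibrium [HA] = 0.06 − 6.17 × 10^-6 = 6.00 × 10^-2 M
Ka = [H+][A-]/[HA] = (6.17 × 10^-6)² / 6.00 × 10^-2 = 6.3 × 10^-10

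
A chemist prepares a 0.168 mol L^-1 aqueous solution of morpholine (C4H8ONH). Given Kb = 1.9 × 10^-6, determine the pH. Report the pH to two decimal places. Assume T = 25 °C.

pH = 10.75

C4H8ONH + H2O ⇌ C4H8ONH2+ + OH-
Kb = [OH-]²/(0.168 − [OH-]) = 1.9 × 10^-6
Since Kb ≪ C₀, [OH-] ≈ √(Kb·C₀) = 5.65 × 10^-4 M.
([OH-]/C₀ = 0.34% < 5%, so the approximation holds.)
pOH = −log(5.65 × 10^-4) = 3.25; pH = 14.00 − 3.25 = 10.75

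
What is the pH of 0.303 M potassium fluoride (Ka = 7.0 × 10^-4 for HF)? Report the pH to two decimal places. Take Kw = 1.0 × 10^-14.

F- is the conjugate base of the weak acid HF.
Kb = Kw/Ka = 1.0×10^-14 / 7.0 × 10^-4 = 1.43 × 10^-11
Kb = x²/(0.303 − x) = 1.43 × 10^-11
Since Kb ≪ C₀, x ≈ √(Kb·C₀) = 2.08 × 10^-6 M.
(x/C₀ = 0.00069% < 5%, so the approximation holds.)
pOH = −log(2.08 × 10^-6) = 5.68; pH = 14.00 − 5.68 = 8.32

pH = 8.32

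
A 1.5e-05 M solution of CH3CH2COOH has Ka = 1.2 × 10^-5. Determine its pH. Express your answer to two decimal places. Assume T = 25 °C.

pH = 5.06

CH3CH2COOH ⇌ CH3CH2COO- + H+
From the ICE table, Ka = [H+]²/(1.5e-05 − [H+]) = 1.2 × 10^-5.
The 5% rule fails; solving [H+]² + Ka·[H+] − Ka·C₀ = 0 exactly:
[H+] = (−Ka + √(Ka² + 4·Ka·C₀))/2 = 8.70 × 10^-6 M
pH = −log(8.70 × 10^-6) = 5.06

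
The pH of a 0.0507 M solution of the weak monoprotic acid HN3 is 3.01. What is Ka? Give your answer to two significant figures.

[H+] = 10^(-3.01) = 9.77 × 10^-4 M
At equilibrium [HA] = 0.0507 − 9.77 × 10^-4 = 4.97 × 10^-2 M
Ka = [H+][A-]/[HA] = (9.77 × 10^-4)² / 4.97 × 10^-2 = 1.9 × 10^-5

Ka = 1.9 × 10^-5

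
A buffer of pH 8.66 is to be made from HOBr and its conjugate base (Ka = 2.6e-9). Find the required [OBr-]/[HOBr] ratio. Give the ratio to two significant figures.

ratio = 1.2

pKa = -log(2.6 × 10^-9) = 8.585
pH = pKa + log(r) ⇒ log(r) = 8.66 − 8.585 = +0.075
r = [OBr-]/[HOBr] = 10^(+0.075) = 1.19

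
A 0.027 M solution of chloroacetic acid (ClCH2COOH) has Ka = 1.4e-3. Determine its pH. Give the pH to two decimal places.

ClCH2COOH ⇌ ClCH2COO- + H+
Let x = [H+] at equilibrium. Ka = x²/(0.027 − x).
The 5% rule fails; solving x² + Ka·x − Ka·C₀ = 0 exactly:
x = (−Ka + √(Ka² + 4·Ka·C₀))/2 = 5.49 × 10^-3 M
pH = −log[H+] = −log(5.49 × 10^-3) = 2.26

pH = 2.26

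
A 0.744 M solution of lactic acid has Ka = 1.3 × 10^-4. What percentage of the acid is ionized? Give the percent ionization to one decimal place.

1.3%

CH3CH(OH)COOH ⇌ CH3CH(OH)COO- + H+; let x = [H+] at equilibrium.
x ≈ √(Ka·C₀) = √(1.3 × 10^-4 × 0.744) = 9.83 × 10^-3 M
Fraction ionized = 9.83 × 10^-3 / 0.744 = 0.0132 → 1.3%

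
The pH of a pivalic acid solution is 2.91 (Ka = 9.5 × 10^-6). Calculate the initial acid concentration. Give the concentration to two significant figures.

C₀ = 1.6 × 10^-1 M

[H+] = 10^(-2.91) = 1.23 × 10^-3 M = x
Ka = x²/(C₀ − x) ⇒ C₀ = x + x²/Ka
C₀ = 1.23 × 10^-3 + (1.23 × 10^-3)²/(9.5 × 10^-6) = 1.60 × 10^-1 M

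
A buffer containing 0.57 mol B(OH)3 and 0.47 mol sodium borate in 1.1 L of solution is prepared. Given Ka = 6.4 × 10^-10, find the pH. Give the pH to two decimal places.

pH = 9.11

pKa = −log(6.4 × 10^-10) = 9.194
Henderson–Hasselbalch: pH = pKa + log([B(OH)4-]/[B(OH)3]) = 9.194 + log(0.47/0.57)
pH = 9.194 + (-0.084) = 9.11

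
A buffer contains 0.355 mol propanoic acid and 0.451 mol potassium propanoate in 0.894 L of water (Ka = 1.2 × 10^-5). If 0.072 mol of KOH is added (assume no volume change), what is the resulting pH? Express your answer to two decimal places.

OH- converts CH3CH2COOH to CH3CH2COO-: CH3CH2COOH → 0.283 mol, CH3CH2COO- → 0.523 mol.
pKa = −log(1.2 × 10^-5) = 4.921
Henderson–Hasselbalch with mole ratio 0.523/0.283: pH = 4.921 + (+0.267)

pH = 5.19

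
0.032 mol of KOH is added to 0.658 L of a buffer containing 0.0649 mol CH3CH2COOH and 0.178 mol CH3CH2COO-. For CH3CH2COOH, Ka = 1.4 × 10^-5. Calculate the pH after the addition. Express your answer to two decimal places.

pH = 5.66

After neutralization: n(CH3CH2COOH) = 0.0329 mol, n(CH3CH2COO-) = 0.21 mol.
pKa = −log(1.4 × 10^-5) = 4.854
Henderson–Hasselbalch with mole ratio 0.21/0.0329: pH = 4.854 + (+0.805)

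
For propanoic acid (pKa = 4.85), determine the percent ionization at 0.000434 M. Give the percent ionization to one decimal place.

16.5%

CH3CH2COOH ⇌ CH3CH2COO- + H+; let x = [H+] at equilibrium.
Ka = 10^(−4.85) = 1.41 × 10^-5
Ka = x²/(C₀ − x); solving the quadratic gives x = 7.15 × 10^-5 M.
% ionization = x/C₀ × 100% = 7.15 × 10^-5/0.000434 × 100% = 16.5%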